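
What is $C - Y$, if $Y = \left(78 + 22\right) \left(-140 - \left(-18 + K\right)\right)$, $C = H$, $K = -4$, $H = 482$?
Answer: $12282$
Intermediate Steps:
$C = 482$
$Y = -11800$ ($Y = \left(78 + 22\right) \left(-140 + \left(\left(2 - -4\right) - -16\right)\right) = 100 \left(-140 + \left(\left(2 + 4\right) + 16\right)\right) = 100 \left(-140 + \left(6 + 16\right)\right) = 100 \left(-140 + 22\right) = 100 \left(-118\right) = -11800$)
$C - Y = 482 - -11800 = 482 + 11800 = 12282$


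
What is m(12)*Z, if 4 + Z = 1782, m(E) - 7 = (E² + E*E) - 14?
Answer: 499618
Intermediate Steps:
m(E) = -7 + 2*E² (m(E) = 7 + ((E² + E*E) - 14) = 7 + ((E² + E²) - 14) = 7 + (2*E² - 14) = 7 + (-14 + 2*E²) = -7 + 2*E²)
Z = 1778 (Z = -4 + 1782 = 1778)
m(12)*Z = (-7 + 2*12²)*1778 = (-7 + 2*144)*1778 = (-7 + 288)*1778 = 281*1778 = 499618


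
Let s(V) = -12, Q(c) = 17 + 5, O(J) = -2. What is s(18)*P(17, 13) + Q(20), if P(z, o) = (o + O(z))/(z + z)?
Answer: 308/17 ≈ 18.118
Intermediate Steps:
Q(c) = 22
P(z, o) = (-2 + o)/(2*z) (P(z, o) = (o - 2)/(z + z) = (-2 + o)/((2*z)) = (-2 + o)*(1/(2*z)) = (-2 + o)/(2*z))
s(18)*P(17, 13) + Q(20) = -6*(-2 + 13)/17 + 22 = -6*11/17 + 22 = -12*11/34 + 22 = -66/17 + 22 = 308/17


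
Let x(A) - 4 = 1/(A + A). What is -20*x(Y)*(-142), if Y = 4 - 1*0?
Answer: 11715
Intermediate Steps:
Y = 4 (Y = 4 + 0 = 4)
x(A) = 4 + 1/(2*A) (x(A) = 4 + 1/(A + A) = 4 + 1/(2*A))
-20*x(Y)*(-142) = -20*(4 + (½)/4)*(-142) = -20*(4 + (½)*(¼))*(-142) = -20*(4 + ⅛)*(-142) = -20*33/8*(-142) = -165/2*(-142) = 11715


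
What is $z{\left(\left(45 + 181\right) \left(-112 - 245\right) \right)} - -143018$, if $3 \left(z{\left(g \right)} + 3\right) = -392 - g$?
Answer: $\frac{509335}{3} \approx 1.6978 \cdot 10^{5}$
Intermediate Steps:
$z{\left(g \right)} = - \frac{401}{3} - \frac{g}{3}$ ($z{\left(g \right)} = -3 + \frac{-392 - g}{3} = -3 - \left(\frac{392}{3} + \frac{g}{3}\right) = - \frac{401}{3} - \frac{g}{3}$)
$z{\left(\left(45 + 181\right) \left(-112 - 245\right) \right)} - -143018 = \left(- \frac{401}{3} - \frac{\left(45 + 181\right) \left(-112 - 245\right)}{3}\right) - -143018 = \left(- \frac{401}{3} - \frac{226 \left(-357\right)}{3}\right) + 143018 = \left(- \frac{401}{3} - -26894\right) + 143018 = \left(- \frac{401}{3} + 26894\right) + 143018 = \frac{80281}{3} + 143018 = \frac{509335}{3}$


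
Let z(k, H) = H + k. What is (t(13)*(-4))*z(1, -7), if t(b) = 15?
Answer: 360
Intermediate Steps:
(t(13)*(-4))*z(1, -7) = (15*(-4))*(-7 + 1) = -60*(-6) = 360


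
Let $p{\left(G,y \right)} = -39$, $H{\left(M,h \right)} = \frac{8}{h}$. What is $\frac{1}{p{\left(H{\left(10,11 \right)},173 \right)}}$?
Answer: $- \frac{1}{39} \approx -0.025641$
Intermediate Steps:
$\frac{1}{p{\left(H{\left(10,11 \right)},173 \right)}} = \frac{1}{-39} = - \frac{1}{39}$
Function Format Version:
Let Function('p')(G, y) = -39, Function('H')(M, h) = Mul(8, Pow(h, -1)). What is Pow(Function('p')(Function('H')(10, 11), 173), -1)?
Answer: Rational(-1, 39) ≈ -0.025641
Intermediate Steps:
Pow(Function('p')(Function('H')(10, 11), 173), -1) = Pow(-39, -1) = Rational(-1, 39)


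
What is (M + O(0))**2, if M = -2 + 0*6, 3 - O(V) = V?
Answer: 1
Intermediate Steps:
O(V) = 3 - V
M = -2 (M = -2 + 0 = -2)
(M + O(0))**2 = (-2 + (3 - 1*0))**2 = (-2 + (3 + 0))**2 = (-2 + 3)**2 = 1**2 = 1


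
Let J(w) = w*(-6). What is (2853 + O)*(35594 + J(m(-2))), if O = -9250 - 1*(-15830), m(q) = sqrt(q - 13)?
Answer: 335758202 - 56598*I*sqrt(15) ≈ 3.3576e+8 - 2.192e+5*I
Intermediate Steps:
m(q) = sqrt(-13 + q)
J(w) = -6*w
O = 6580 (O = -9250 + 15830 = 6580)
(2853 + O)*(35594 + J(m(-2))) = (2853 + 6580)*(35594 - 6*sqrt(-13 - 2)) = 9433*(35594 - 6*I*sqrt(15)) = 335758202 - 56598*I*sqrt(15)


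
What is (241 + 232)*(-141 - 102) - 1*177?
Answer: -115116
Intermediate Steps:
(241 + 232)*(-141 - 102) - 1*177 = 473*(-243) - 177 = -114939 - 177 = -115116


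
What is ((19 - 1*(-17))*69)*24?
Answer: 59616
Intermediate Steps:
((19 - 1*(-17))*69)*24 = ((19 + 17)*69)*24 = (36*69)*24 = 2484*24 = 59616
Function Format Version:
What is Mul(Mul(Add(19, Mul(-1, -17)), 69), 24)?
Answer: 59616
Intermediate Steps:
Mul(Mul(Add(19, Mul(-1, -17)), 69), 24) = Mul(Mul(Add(19, 17), 69), 24) = Mul(Mul(36, 69), 24) = Mul(2484, 24) = 59616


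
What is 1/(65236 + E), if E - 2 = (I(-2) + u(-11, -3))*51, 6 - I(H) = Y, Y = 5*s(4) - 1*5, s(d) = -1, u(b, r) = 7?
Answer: 1/66411 ≈ 1.5058e-5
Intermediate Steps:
Y = -10 (Y = 5*(-1) - 1*5 = -5 - 5 = -10)
I(H) = 16 (I(H) = 6 - 1*(-10) = 6 + 10 = 16)
E = 1175 (E = 2 + (16 + 7)*51 = 2 + 23*51 = 2 + 1173 = 1175)
1/(65236 + E) = 1/(65236 + 1175) = 1/66411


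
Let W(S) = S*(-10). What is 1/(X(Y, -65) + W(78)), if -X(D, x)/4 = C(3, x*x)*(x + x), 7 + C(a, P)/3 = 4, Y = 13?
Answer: -1/5460 ≈ -0.00018315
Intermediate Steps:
C(a, P) = -9 (C(a, P) = -21 + 3*4 = -21 + 12 = -9)
W(S) = -10*S
X(D, x) = 72*x (X(D, x) = -(-36)*(x + x) = -(-36)*2*x = -(-72)*x = 72*x)
1/(X(Y, -65) + W(78)) = 1/(72*(-65) - 10*78) = 1/(-4680 - 780) = 1/(-5460) = -1/5460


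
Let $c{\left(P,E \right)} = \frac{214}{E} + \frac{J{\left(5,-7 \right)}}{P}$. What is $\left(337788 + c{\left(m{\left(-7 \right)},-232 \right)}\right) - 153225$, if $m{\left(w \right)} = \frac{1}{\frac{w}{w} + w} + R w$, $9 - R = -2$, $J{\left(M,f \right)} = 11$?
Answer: $\frac{9912452407}{53708} \approx 1.8456 \cdot 10^{5}$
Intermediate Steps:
$R = 11$ ($R = 9 - -2 = 9 + 2 = 11$)
$m{\left(w \right)} = \frac{1}{1 + w} + 11 w$ ($m{\left(w \right)} = \frac{1}{\frac{w}{w} + w} + 11 w = \frac{1}{1 + w} + 11 w$)
$c{\left(P,E \right)} = \frac{11}{P} + \frac{214}{E}$ ($c{\left(P,E \right)} = \frac{214}{E} + \frac{11}{P} = \frac{11}{P} + \frac{214}{E}$)
$\left(337788 + c{\left(m{\left(-7 \right)},-232 \right)}\right) - 153225 = \left(337788 + \left(\frac{11}{\frac{1}{1 - 7} \left(1 + 11 \left(-7\right) + 11 \left(-7\right)^{2}\right)} + \frac{214}{-232}\right)\right) - 153225 = \left(337788 + \left(\frac{11}{\frac{1}{-6} \left(1 - 77 + 11 \cdot 49\right)} + 214 \left(- \frac{1}{232}\right)\right)\right) - 153225 = \left(337788 - \left(\frac{107}{116} - \frac{11}{\left(- \frac{1}{6}\right) \left(1 - 77 + 539\right)}\right)\right) - 153225 = \left(337788 - \left(\frac{107}{116} - \frac{11}{\left(- \frac{1}{6}\right) 463}\right)\right) - 153225 = \left(337788 - \left(\frac{107}{116} - \frac{11}{- \frac{463}{6}}\right)\right) - 153225 = \left(337788 + \left(11 \left(- \frac{6}{463}\right) - \frac{107}{116}\right)\right) - 153225 = \left(337788 - \frac{57197}{53708}\right) - 153225 = \frac{18141860707}{53708} - 153225 = \frac{9912452407}{53708}$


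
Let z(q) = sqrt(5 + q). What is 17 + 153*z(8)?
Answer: 17 + 153*sqrt(13) ≈ 568.65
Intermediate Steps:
17 + 153*z(8) = 17 + 153*sqrt(5 + 8) = 17 + 153*sqrt(13)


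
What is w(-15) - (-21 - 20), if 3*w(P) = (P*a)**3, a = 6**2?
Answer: -52487959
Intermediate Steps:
a = 36
w(P) = 15552*P**3 (w(P) = (P*36)**3/3 = (36*P)**3/3 = (46656*P**3)/3 = 15552*P**3)
w(-15) - (-21 - 20) = 15552*(-15)**3 - (-21 - 20) = 15552*(-3375) - (-41) = -52488000 - 1*(-41) = -52488000 + 41 = -52487959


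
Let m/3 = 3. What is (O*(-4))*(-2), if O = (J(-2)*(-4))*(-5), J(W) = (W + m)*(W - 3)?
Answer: -5600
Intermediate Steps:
m = 9 (m = 3*3 = 9)
J(W) = (-3 + W)*(9 + W) (J(W) = (W + 9)*(W - 3) = (9 + W)*(-3 + W) = (-3 + W)*(9 + W))
O = -700 (O = ((-27 + (-2)**2 + 6*(-2))*(-4))*(-5) = ((-27 + 4 - 12)*(-4))*(-5) = -35*(-4)*(-5) = 140*(-5) = -700)
(O*(-4))*(-2) = -700*(-4)*(-2) = 2800*(-2) = -5600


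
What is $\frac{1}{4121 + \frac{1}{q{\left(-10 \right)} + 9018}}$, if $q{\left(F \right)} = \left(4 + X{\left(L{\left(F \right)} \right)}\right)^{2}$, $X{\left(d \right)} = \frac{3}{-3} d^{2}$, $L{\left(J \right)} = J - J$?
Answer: $\frac{9034}{37229115} \approx 0.00024266$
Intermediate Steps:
$L{\left(J \right)} = 0$
$X{\left(d \right)} = - d^{2}$ ($X{\left(d \right)} = 3 \left(- \frac{1}{3}\right) d^{2} = - d^{2}$)
$q{\left(F \right)} = 16$ ($q{\left(F \right)} = \left(4 - 0^{2}\right)^{2} = \left(4 - 0\right)^{2} = \left(4 + 0\right)^{2} = 4^{2} = 16$)
$\frac{1}{4121 + \frac{1}{q{\left(-10 \right)} + 9018}} = \frac{1}{4121 + \frac{1}{16 + 9018}} = \frac{1}{4121 + \frac{1}{9034}} = \frac{1}{\frac{37229115}{9034}} = \frac{9034}{37229115}$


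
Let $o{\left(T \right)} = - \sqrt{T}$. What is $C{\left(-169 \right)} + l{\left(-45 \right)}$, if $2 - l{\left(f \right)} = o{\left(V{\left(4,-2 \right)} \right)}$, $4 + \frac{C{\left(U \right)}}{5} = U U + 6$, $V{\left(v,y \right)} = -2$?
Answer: $142817 + i \sqrt{2} \approx 1.4282 \cdot 10^{5} + 1.4142 i$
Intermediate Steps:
$C{\left(U \right)} = 10 + 5 U^{2}$ ($C{\left(U \right)} = -20 + 5 \left(U U + 6\right) = -20 + 5 \left(U^{2} + 6\right) = -20 + 5 \left(6 + U^{2}\right) = -20 + \left(30 + 5 U^{2}\right) = 10 + 5 U^{2}$)
$l{\left(f \right)} = 2 + i \sqrt{2}$ ($l{\left(f \right)} = 2 - - \sqrt{-2} = 2 - - i \sqrt{2} = 2 + i \sqrt{2}$)
$C{\left(-169 \right)} + l{\left(-45 \right)} = \left(10 + 5 \left(-169\right)^{2}\right) + \left(2 + i \sqrt{2}\right) = \left(10 + 5 \cdot 28561\right) + \left(2 + i \sqrt{2}\right) = \left(10 + 142805\right) + \left(2 + i \sqrt{2}\right) = 142815 + \left(2 + i \sqrt{2}\right) = 142817 + i \sqrt{2}$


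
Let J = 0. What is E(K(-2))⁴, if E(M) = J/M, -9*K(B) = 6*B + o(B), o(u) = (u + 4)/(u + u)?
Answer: 0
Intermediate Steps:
o(u) = (4 + u)/(2*u) (o(u) = (4 + u)/((2*u)) = (4 + u)*(1/(2*u)) = (4 + u)/(2*u))
K(B) = -2*B/3 - (4 + B)/(18*B) (K(B) = -(6*B + (4 + B)/(2*B))/9 = -2*B/3 - (4 + B)/(18*B))
E(M) = 0 (E(M) = 0/M = 0)
E(K(-2))⁴ = 0⁴ = 0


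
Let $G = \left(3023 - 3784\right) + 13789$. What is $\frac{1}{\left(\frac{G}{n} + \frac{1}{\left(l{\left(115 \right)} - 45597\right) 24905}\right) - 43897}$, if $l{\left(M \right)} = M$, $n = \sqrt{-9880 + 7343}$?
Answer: $- \frac{142891866072305408852010670}{6272742019814263684989192163617} + \frac{16715907134403155574800 i \sqrt{2537}}{6272742019814263684989192163617} \approx -2.278 \cdot 10^{-5} + 1.3422 \cdot 10^{-7} i$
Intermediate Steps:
$n = i \sqrt{2537}$ ($n = \sqrt{-2537} = i \sqrt{2537} \approx 50.369 i$)
$G = 13028$ ($G = -761 + 13789 = 13028$)
$\frac{1}{\left(\frac{G}{n} + \frac{1}{\left(l{\left(115 \right)} - 45597\right) 24905}\right) - 43897} = \frac{1}{\left(\frac{13028}{i \sqrt{2537}} + \frac{1}{\left(115 - 45597\right) 24905}\right) - 43897} = \frac{1}{\left(13028 \left(- \frac{i \sqrt{2537}}{2537}\right) + \frac{1}{-45482} \cdot \frac{1}{24905}\right) - 43897} = \frac{1}{\left(- \frac{13028 i \sqrt{2537}}{2537} - \frac{1}{1132729210}\right) - 43897} = \frac{1}{\left(- \frac{1}{1132729210} - \frac{13028 i \sqrt{2537}}{2537}\right) - 43897} = \frac{1}{- \frac{49723414131371}{1132729210} - \frac{13028 i \sqrt{2537}}{2537}}$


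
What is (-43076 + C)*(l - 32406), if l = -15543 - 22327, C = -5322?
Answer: 3401217848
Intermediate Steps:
l = -37870
(-43076 + C)*(l - 32406) = (-43076 - 5322)*(-37870 - 32406) = -48398*(-70276) = 3401217848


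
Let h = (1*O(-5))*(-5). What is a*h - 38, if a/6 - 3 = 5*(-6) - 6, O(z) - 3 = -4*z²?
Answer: -96068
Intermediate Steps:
O(z) = 3 - 4*z²
h = 485 (h = (1*(3 - 4*(-5)²))*(-5) = (1*(3 - 4*25))*(-5) = (1*(3 - 100))*(-5) = (1*(-97))*(-5) = -97*(-5) = 485)
a = -198 (a = 18 + 6*(5*(-6) - 6) = 18 + 6*(-30 - 6) = 18 + 6*(-36) = 18 - 216 = -198)
a*h - 38 = -198*485 - 38 = -96030 - 38 = -96068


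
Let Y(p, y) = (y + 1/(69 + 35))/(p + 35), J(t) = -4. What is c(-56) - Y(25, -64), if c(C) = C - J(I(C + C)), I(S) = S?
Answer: -63565/1248 ≈ -50.933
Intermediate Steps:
Y(p, y) = (1/104 + y)/(35 + p) (Y(p, y) = (y + 1/104)/(35 + p) = (1/104 + y)/(35 + p))
c(C) = 4 + C (c(C) = C - 1*(-4) = C + 4 = 4 + C)
c(-56) - Y(25, -64) = (4 - 56) - (1/104 - 64)/(35 + 25) = -52 - (-6655)/(60*104) = -52 - 1*(-1331/1248) = -52 + 1331/1248 = -63565/1248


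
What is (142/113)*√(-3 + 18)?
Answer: 142*√15/113 ≈ 4.8669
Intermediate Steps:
(142/113)*√(-3 + 18) = (142*(1/113))*√15 = 142*√15/113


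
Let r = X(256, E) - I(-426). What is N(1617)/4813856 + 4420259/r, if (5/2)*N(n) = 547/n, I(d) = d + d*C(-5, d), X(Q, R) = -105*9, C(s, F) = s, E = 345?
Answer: -28672765690495639/17183191373040 ≈ -1668.7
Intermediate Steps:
X(Q, R) = -945
I(d) = -4*d (I(d) = d + d*(-5) = d - 5*d = -4*d)
N(n) = 1094/(5*n) (N(n) = 2*(547/n)/5 = 1094/(5*n))
r = -2649 (r = -945 - (-4)*(-426) = -945 - 1*1704 = -945 - 1704 = -2649)
N(1617)/4813856 + 4420259/r = ((1094/5)/1617)/4813856 + 4420259/(-2649) = ((1094/5)*(1/1617))*(1/4813856) + 4420259*(-1/2649) = (1094/8085)*(1/4813856) - 4420259/2649 = 547/19460012880 - 4420259/2649 = -28672765690495639/17183191373040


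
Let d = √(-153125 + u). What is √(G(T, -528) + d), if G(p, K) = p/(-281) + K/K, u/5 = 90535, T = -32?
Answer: √(87953 + 394805*√11982)/281 ≈ 23.418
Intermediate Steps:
u = 452675 (u = 5*90535 = 452675)
G(p, K) = 1 - p/281 (G(p, K) = p*(-1/281) + 1 = -p/281 + 1 = 1 - p/281)
d = 5*√11982 (d = √(-153125 + 452675) = √299550 = 5*√11982 ≈ 547.31)
√(G(T, -528) + d) = √((1 - 1/281*(-32)) + 5*√11982) = √((1 + 32/281) + 5*√11982) = √(313/281 + 5*√11982)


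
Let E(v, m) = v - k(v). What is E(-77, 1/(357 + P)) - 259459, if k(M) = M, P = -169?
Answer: -259459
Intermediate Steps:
E(v, m) = 0 (E(v, m) = v - v = 0)
E(-77, 1/(357 + P)) - 259459 = 0 - 259459 = -259459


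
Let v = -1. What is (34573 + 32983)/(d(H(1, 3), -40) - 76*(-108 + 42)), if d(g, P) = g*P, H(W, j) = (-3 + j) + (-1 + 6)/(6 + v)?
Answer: 16889/1244 ≈ 13.576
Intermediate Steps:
H(W, j) = -2 + j (H(W, j) = (-3 + j) + (-1 + 6)/(6 - 1) = (-3 + j) + 5/5 = (-3 + j) + 5*(⅕) = (-3 + j) + 1 = -2 + j)
d(g, P) = P*g
(34573 + 32983)/(d(H(1, 3), -40) - 76*(-108 + 42)) = (34573 + 32983)/(-40*(-2 + 3) - 76*(-108 + 42)) = 67556/(-40*1 - 76*(-66)) = 67556/(-40 + 5016) = 67556/4976 = 67556*(1/4976) = 16889/1244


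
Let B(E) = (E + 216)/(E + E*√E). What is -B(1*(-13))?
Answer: 29/26 - 29*I*√13/26 ≈ 1.1154 - 4.0216*I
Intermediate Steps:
B(E) = (216 + E)/(E + E^(3/2))
-B(1*(-13)) = -(216 + 1*(-13))/(1*(-13) + (1*(-13))^(3/2)) = -(216 - 13)/(-13 + (-13)^(3/2)) = -203/(-13 - 13*I*√13)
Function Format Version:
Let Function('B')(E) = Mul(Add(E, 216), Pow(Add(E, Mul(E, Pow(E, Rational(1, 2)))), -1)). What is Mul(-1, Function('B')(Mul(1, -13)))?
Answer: Add(Rational(29, 26), Mul(Rational(-29, 26), I, Pow(13, Rational(1, 2)))) ≈ Add(1.1154, Mul(-4.0216, I))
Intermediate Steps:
Function('B')(E) = Mul(Pow(Add(E, Pow(E, Rational(3, 2))), -1), Add(216, E)) (Function('B')(E) = Mul(Add(216, E), Pow(Add(E, Pow(E, Rational(3, 2))), -1)) = Mul(Pow(Add(E, Pow(E, Rational(3, 2))), -1), Add(216, E)))
Mul(-1, Function('B')(Mul(1, -13))) = Mul(-1, Mul(Pow(Add(Mul(1, -13), Pow(Mul(1, -13), Rational(3, 2))), -1), Add(216, Mul(1, -13)))) = Mul(-1, Mul(Pow(Add(-13, Pow(-13, Rational(3, 2))), -1), Add(216, -13))) = Mul(-1, Mul(Pow(Add(-13, Mul(-13, I, Pow(13, Rational(1, 2)))), -1), 203)) = Mul(-1, Mul(203, Pow(Add(-13, Mul(-13, I, Pow(13, Rational(1, 2)))), -1))) = Mul(-203, Pow(Add(-13, Mul(-13, I, Pow(13, Rational(1, 2)))), -1))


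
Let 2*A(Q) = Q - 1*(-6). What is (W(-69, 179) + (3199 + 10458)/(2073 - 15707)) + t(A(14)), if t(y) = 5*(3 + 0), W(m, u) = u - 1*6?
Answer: 2549535/13634 ≈ 187.00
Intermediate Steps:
A(Q) = 3 + Q/2 (A(Q) = (Q - 1*(-6))/2 = (Q + 6)/2 = (6 + Q)/2 = 3 + Q/2)
W(m, u) = -6 + u (W(m, u) = u - 6 = -6 + u)
t(y) = 15 (t(y) = 5*3 = 15)
(W(-69, 179) + (3199 + 10458)/(2073 - 15707)) + t(A(14)) = ((-6 + 179) + (3199 + 10458)/(2073 - 15707)) + 15 = (173 + 13657/(-13634)) + 15 = (173 + 13657*(-1/13634)) + 15 = (173 - 13657/13634) + 15 = 2345025/13634 + 15 = 2549535/13634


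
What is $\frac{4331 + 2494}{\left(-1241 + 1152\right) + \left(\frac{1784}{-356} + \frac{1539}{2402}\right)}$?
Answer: $- \frac{69477850}{950503} \approx -73.096$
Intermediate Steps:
$\frac{4331 + 2494}{\left(-1241 + 1152\right) + \left(\frac{1784}{-356} + \frac{1539}{2402}\right)} = \frac{6825}{-89 + \left(1784 \left(- \frac{1}{356}\right) + 1539 \cdot \frac{1}{2402}\right)} = \frac{6825}{-89 + \left(- \frac{446}{89} + \frac{1539}{2402}\right)} = \frac{6825}{-89 - \frac{934321}{213778}} = \frac{6825}{- \frac{19960563}{213778}} = 6825 \left(- \frac{213778}{19960563}\right) = - \frac{69477850}{950503}$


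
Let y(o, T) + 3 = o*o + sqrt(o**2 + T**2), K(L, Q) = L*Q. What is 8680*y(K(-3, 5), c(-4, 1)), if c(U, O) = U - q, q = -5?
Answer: 1926960 + 8680*sqrt(226) ≈ 2.0574e+6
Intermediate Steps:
c(U, O) = 5 + U (c(U, O) = U - 1*(-5) = U + 5 = 5 + U)
y(o, T) = -3 + o**2 + sqrt(T**2 + o**2) (y(o, T) = -3 + (o*o + sqrt(o**2 + T**2)) = -3 + (o**2 + sqrt(T**2 + o**2)) = -3 + o**2 + sqrt(T**2 + o**2))
8680*y(K(-3, 5), c(-4, 1)) = 8680*(-3 + (-3*5)**2 + sqrt((5 - 4)**2 + (-3*5)**2)) = 8680*(-3 + (-15)**2 + sqrt(1**2 + (-15)**2)) = 8680*(-3 + 225 + sqrt(1 + 225)) = 8680*(-3 + 225 + sqrt(226)) = 8680*(222 + sqrt(226)) = 1926960 + 8680*sqrt(226)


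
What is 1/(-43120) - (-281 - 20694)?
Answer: 904441999/43120 ≈ 20975.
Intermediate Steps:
1/(-43120) - (-281 - 20694) = -1/43120 - 1*(-20975) = -1/43120 + 20975 = 904441999/43120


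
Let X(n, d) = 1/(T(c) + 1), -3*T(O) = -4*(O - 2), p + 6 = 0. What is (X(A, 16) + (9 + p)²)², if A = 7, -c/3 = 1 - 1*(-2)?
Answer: 133956/1681 ≈ 79.688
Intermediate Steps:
c = -9 (c = -3*(1 - 1*(-2)) = -3*(1 + 2) = -3*3 = -9)
p = -6 (p = -6 + 0 = -6)
T(O) = -8/3 + 4*O/3 (T(O) = -(-4)*(O - 2)/3 = -(-4)*(-2 + O)/3 = -(8 - 4*O)/3 = -8/3 + 4*O/3)
X(n, d) = -3/41 (X(n, d) = 1/((-8/3 + (4/3)*(-9)) + 1) = 1/((-8/3 - 12) + 1) = 1/(-44/3 + 1) = 1/(-41/3) = -3/41)
(X(A, 16) + (9 + p)²)² = (-3/41 + (9 - 6)²)² = (-3/41 + 3²)² = (-3/41 + 9)² = (366/41)² = 133956/1681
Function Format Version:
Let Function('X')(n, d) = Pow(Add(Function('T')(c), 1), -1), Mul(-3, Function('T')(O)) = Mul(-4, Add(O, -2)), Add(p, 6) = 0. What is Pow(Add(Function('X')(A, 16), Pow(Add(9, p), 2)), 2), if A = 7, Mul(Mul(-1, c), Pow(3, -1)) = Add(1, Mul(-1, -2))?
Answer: Rational(133956, 1681) ≈ 79.688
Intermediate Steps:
c = -9 (c = Mul(-3, Add(1, Mul(-1, -2))) = Mul(-3, Add(1, 2)) = Mul(-3, 3) = -9)
p = -6 (p = Add(-6, 0) = -6)
Function('T')(O) = Add(Rational(-8, 3), Mul(Rational(4, 3), O)) (Function('T')(O) = Mul(Rational(-1, 3), Mul(-4, Add(O, -2))) = Mul(Rational(-1, 3), Mul(-4, Add(-2, O))) = Mul(Rational(-1, 3), Add(8, Mul(-4, O))) = Add(Rational(-8, 3), Mul(Rational(4, 3), O)))
Function('X')(n, d) = Rational(-3, 41) (Function('X')(n, d) = Pow(Add(Add(Rational(-8, 3), Mul(Rational(4, 3), -9)), 1), -1) = Pow(Add(Add(Rational(-8, 3), -12), 1), -1) = Pow(Add(Rational(-44, 3), 1), -1) = Pow(Rational(-41, 3), -1) = Rational(-3, 41))
Pow(Add(Function('X')(A, 16), Pow(Add(9, p), 2)), 2) = Pow(Add(Rational(-3, 41), Pow(Add(9, -6), 2)), 2) = Pow(Add(Rational(-3, 41), Pow(3, 2)), 2) = Pow(Add(Rational(-3, 41), 9), 2) = Pow(Rational(366, 41), 2) = Rational(133956, 1681)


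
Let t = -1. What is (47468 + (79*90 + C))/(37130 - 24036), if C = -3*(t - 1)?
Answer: 27292/6547 ≈ 4.1686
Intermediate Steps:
C = 6 (C = -3*(-1 - 1) = -3*(-2) = 6)
(47468 + (79*90 + C))/(37130 - 24036) = (47468 + (79*90 + 6))/(37130 - 24036) = (47468 + (7110 + 6))/13094 = (47468 + 7116)*(1/13094) = 54584*(1/13094) = 27292/6547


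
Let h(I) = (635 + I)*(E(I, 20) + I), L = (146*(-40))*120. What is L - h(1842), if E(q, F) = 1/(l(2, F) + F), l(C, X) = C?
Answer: -115798025/22 ≈ -5.2635e+6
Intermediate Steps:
E(q, F) = 1/(2 + F)
L = -700800 (L = -5840*120 = -700800)
h(I) = (635 + I)*(1/22 + I) (h(I) = (635 + I)*(1/(2 + 20) + I) = (635 + I)*(1/22 + I))
L - h(1842) = -700800 - (635/22 + 1842² + (13971/22)*1842) = -700800 - (635/22 + 3392964 + 12867291/11) = -700800 - 1*100380425/22 = -700800 - 100380425/22 = -115798025/22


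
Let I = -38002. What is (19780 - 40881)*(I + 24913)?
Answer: 276190989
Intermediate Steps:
(19780 - 40881)*(I + 24913) = (19780 - 40881)*(-38002 + 24913) = -21101*(-13089) = 276190989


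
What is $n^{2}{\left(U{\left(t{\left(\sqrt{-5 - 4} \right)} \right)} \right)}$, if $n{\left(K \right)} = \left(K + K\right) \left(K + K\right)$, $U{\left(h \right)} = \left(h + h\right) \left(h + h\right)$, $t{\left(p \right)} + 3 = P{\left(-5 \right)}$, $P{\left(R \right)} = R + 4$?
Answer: $268435456$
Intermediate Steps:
$P{\left(R \right)} = 4 + R$
$t{\left(p \right)} = -4$ ($t{\left(p \right)} = -3 + \left(4 - 5\right) = -3 - 1 = -4$)
$U{\left(h \right)} = 4 h^{2}$ ($U{\left(h \right)} = 2 h 2 h = 4 h^{2}$)
$n{\left(K \right)} = 4 K^{2}$ ($n{\left(K \right)} = 2 K 2 K = 4 K^{2}$)
$n^{2}{\left(U{\left(t{\left(\sqrt{-5 - 4} \right)} \right)} \right)} = \left(4 \left(4 \left(-4\right)^{2}\right)^{2}\right)^{2} = \left(4 \left(4 \cdot 16\right)^{2}\right)^{2} = \left(4 \cdot 64^{2}\right)^{2} = \left(4 \cdot 4096\right)^{2} = 16384^{2} = 268435456$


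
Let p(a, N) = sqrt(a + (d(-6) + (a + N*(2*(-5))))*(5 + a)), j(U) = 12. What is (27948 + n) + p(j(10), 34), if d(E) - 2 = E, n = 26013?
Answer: 53961 + 16*I*sqrt(22) ≈ 53961.0 + 75.047*I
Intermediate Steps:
d(E) = 2 + E
p(a, N) = sqrt(a + (5 + a)*(-4 + a - 10*N)) (p(a, N) = sqrt(a + ((2 - 6) + (a + N*(2*(-5))))*(5 + a)) = sqrt(a + (-4 + (a + N*(-10)))*(5 + a)) = sqrt(a + (-4 + (a - 10*N))*(5 + a)) = sqrt(a + (-4 + a - 10*N)*(5 + a)) = sqrt(a + (5 + a)*(-4 + a - 10*N)))
(27948 + n) + p(j(10), 34) = (27948 + 26013) + sqrt(-20 + 12**2 - 50*34 + 2*12 - 10*34*12) = 53961 + sqrt(-20 + 144 - 1700 + 24 - 4080) = 53961 + sqrt(-5632) = 53961 + 16*I*sqrt(22)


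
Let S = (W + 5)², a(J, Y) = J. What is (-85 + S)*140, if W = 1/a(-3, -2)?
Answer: -79660/9 ≈ -8851.1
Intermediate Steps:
W = -⅓ (W = 1/(-3) = -⅓ ≈ -0.33333)
S = 196/9 (S = (-⅓ + 5)² = (14/3)² = 196/9 ≈ 21.778)
(-85 + S)*140 = (-85 + 196/9)*140 = -569/9*140 = -79660/9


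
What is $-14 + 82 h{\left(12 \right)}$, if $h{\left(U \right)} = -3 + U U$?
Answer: $11548$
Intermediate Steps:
$h{\left(U \right)} = -3 + U^{2}$
$-14 + 82 h{\left(12 \right)} = -14 + 82 \left(-3 + 12^{2}\right) = -14 + 82 \left(-3 + 144\right) = -14 + 82 \cdot 141 = -14 + 11562 = 11548$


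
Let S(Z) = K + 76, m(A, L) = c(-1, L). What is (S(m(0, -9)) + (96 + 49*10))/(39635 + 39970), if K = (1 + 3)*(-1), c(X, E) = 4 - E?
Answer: 658/79605 ≈ 0.0082658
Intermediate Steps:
m(A, L) = 4 - L
K = -4 (K = 4*(-1) = -4)
S(Z) = 72 (S(Z) = -4 + 76 = 72)
(S(m(0, -9)) + (96 + 49*10))/(39635 + 39970) = (72 + (96 + 49*10))/(39635 + 39970) = (72 + (96 + 490))/79605 = (72 + 586)*(1/79605) = 658*(1/79605) = 658/79605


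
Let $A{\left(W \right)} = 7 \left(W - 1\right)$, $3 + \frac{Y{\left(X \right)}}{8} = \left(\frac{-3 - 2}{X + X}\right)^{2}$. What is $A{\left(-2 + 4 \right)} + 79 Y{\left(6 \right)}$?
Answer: $- \frac{32027}{18} \approx -1779.3$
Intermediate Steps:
$Y{\left(X \right)} = -24 + \frac{50}{X^{2}}$ ($Y{\left(X \right)} = -24 + 8 \left(\frac{-3 - 2}{X + X}\right)^{2} = -24 + 8 \left(- \frac{5}{2 X}\right)^{2} = -24 + 8 \frac{25}{4 X^{2}} = -24 + \frac{50}{X^{2}}$)
$A{\left(W \right)} = -7 + 7 W$ ($A{\left(W \right)} = 7 \left(-1 + W\right) = -7 + 7 W$)
$A{\left(-2 + 4 \right)} + 79 Y{\left(6 \right)} = \left(-7 + 7 \left(-2 + 4\right)\right) + 79 \left(-24 + \frac{50}{36}\right) = \left(-7 + 7 \cdot 2\right) + 79 \left(-24 + 50 \cdot \frac{1}{36}\right) = \left(-7 + 14\right) + 79 \left(-24 + \frac{25}{18}\right) = 7 + 79 \left(- \frac{407}{18}\right) = 7 - \frac{32153}{18} = - \frac{32027}{18}$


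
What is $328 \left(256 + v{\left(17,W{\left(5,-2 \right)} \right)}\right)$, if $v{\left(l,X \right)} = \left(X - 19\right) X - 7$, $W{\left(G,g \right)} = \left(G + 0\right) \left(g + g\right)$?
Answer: $337512$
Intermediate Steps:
$W{\left(G,g \right)} = 2 G g$ ($W{\left(G,g \right)} = G 2 g = 2 G g$)
$v{\left(l,X \right)} = -7 + X \left(-19 + X\right)$ ($v{\left(l,X \right)} = \left(-19 + X\right) X - 7 = X \left(-19 + X\right) - 7 = -7 + X \left(-19 + X\right)$)
$328 \left(256 + v{\left(17,W{\left(5,-2 \right)} \right)}\right) = 328 \left(256 - \left(7 - 400 + 19 \cdot 2 \cdot 5 \left(-2\right)\right)\right) = 328 \left(256 - \left(-373 - 400\right)\right) = 328 \left(256 + \left(-7 + 400 + 380\right)\right) = 328 \left(256 + 773\right) = 328 \cdot 1029 = 337512$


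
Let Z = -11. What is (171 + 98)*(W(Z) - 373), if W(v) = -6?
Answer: -101951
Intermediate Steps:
(171 + 98)*(W(Z) - 373) = (171 + 98)*(-6 - 373) = 269*(-379) = -101951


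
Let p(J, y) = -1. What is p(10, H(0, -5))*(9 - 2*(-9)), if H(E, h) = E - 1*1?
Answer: -27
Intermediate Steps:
H(E, h) = -1 + E (H(E, h) = E - 1 = -1 + E)
p(10, H(0, -5))*(9 - 2*(-9)) = -(9 - 2*(-9)) = -(9 + 18) = -1*27 = -27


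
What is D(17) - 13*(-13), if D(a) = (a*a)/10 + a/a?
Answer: 1989/10 ≈ 198.90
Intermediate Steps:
D(a) = 1 + a²/10 (D(a) = a²*(⅒) + 1 = a²/10 + 1 = 1 + a²/10)
D(17) - 13*(-13) = (1 + (⅒)*17²) - 13*(-13) = (1 + (⅒)*289) + 169 = (1 + 289/10) + 169 = 299/10 + 169 = 1989/10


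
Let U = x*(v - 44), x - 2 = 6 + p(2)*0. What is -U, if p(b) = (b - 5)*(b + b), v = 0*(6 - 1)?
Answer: 352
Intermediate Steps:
v = 0 (v = 0*5 = 0)
p(b) = 2*b*(-5 + b) (p(b) = (-5 + b)*(2*b) = 2*b*(-5 + b))
x = 8 (x = 2 + (6 + (2*2*(-5 + 2))*0) = 2 + (6 + (2*2*(-3))*0) = 2 + (6 - 12*0) = 2 + (6 + 0) = 2 + 6 = 8)
U = -352 (U = 8*(0 - 44) = 8*(-44) = -352)
-U = -1*(-352) = 352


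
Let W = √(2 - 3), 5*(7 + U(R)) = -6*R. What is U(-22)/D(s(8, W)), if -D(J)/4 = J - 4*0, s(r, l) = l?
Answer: 97*I/20 ≈ 4.85*I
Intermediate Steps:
U(R) = -7 - 6*R/5 (U(R) = -7 + (-6*R)/5 = -7 - 6*R/5)
W = I (W = √(-1) = I ≈ 1.0*I)
D(J) = -4*J (D(J) = -4*(J - 4*0) = -4*(J - 1*0) = -4*(J + 0) = -4*J)
U(-22)/D(s(8, W)) = (-7 - 6/5*(-22))/((-4*I)) = (-7 + 132/5)*(I/4) = 97*(I/4)/5 = 97*I/20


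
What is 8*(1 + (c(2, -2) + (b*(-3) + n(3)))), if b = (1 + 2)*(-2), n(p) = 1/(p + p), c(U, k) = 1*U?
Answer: 508/3 ≈ 169.33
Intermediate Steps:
c(U, k) = U
n(p) = 1/(2*p)
b = -6 (b = 3*(-2) = -6)
8*(1 + (c(2, -2) + (b*(-3) + n(3)))) = 8*(1 + (2 + (-6*(-3) + (½)/3))) = 8*(1 + (2 + (18 + (½)*(⅓)))) = 8*(1 + (2 + (18 + ⅙))) = 8*(1 + (2 + 109/6)) = 8*(1 + 121/6) = 8*(127/6) = 508/3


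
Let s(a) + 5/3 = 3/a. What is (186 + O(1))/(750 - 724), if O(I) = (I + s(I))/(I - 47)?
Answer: 25661/3588 ≈ 7.1519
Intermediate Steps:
s(a) = -5/3 + 3/a
O(I) = (-5/3 + I + 3/I)/(-47 + I) (O(I) = (I + (-5/3 + 3/I))/(I - 47) = (-5/3 + I + 3/I)/(-47 + I))
(186 + O(1))/(750 - 724) = (186 + (1/3)*(9 + 1*(-5 + 3*1))/(1*(-47 + 1)))/(750 - 724) = (186 + (1/3)*1*(9 + 1*(-5 + 3))/(-46))/26 = (186 + (1/3)*1*(-1/46)*(9 + 1*(-2)))*(1/26) = (186 + (1/3)*1*(-1/46)*(9 - 2))*(1/26) = (186 + (1/3)*1*(-1/46)*7)*(1/26) = (186 - 7/138)*(1/26) = (25661/138)*(1/26) = 25661/3588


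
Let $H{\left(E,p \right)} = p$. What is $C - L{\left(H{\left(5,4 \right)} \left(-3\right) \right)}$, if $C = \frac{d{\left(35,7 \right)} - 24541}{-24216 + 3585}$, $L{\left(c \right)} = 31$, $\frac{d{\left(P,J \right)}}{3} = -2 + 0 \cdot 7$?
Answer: $- \frac{615014}{20631} \approx -29.81$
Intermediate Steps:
$d{\left(P,J \right)} = -6$ ($d{\left(P,J \right)} = 3 \left(-2 + 0 \cdot 7\right) = 3 \left(-2 + 0\right) = 3 \left(-2\right) = -6$)
$C = \frac{24547}{20631}$ ($C = \frac{-6 - 24541}{-24216 + 3585} = - \frac{24547}{-20631} = \left(-24547\right) \left(- \frac{1}{20631}\right) = \frac{24547}{20631} \approx 1.1898$)
$C - L{\left(H{\left(5,4 \right)} \left(-3\right) \right)} = \frac{24547}{20631} - 31 = - \frac{615014}{20631}$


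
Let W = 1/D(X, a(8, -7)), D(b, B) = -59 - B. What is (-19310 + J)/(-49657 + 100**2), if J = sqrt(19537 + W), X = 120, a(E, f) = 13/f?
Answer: 19310/39657 - sqrt(7814793)/793140 ≈ 0.48340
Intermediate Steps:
W = -7/400 (W = 1/(-59 - 13/(-7)) = 1/(-59 - 13*(-1)/7) = 1/(-59 - 1*(-13/7)) = 1/(-59 + 13/7) = 1/(-400/7) = -7/400 ≈ -0.017500)
J = sqrt(7814793)/20 (J = sqrt(19537 - 7/400) = sqrt(7814793/400) = sqrt(7814793)/20 ≈ 139.77)
(-19310 + J)/(-49657 + 100**2) = (-19310 + sqrt(7814793)/20)/(-49657 + 100**2) = (-19310 + sqrt(7814793)/20)/(-49657 + 10000) = (-19310 + sqrt(7814793)/20)/(-39657) = (-19310 + sqrt(7814793)/20)*(-1/39657) = 19310/39657 - sqrt(7814793)/793140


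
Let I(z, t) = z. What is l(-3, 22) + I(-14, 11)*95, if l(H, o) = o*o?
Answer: -846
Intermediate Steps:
l(H, o) = o²
l(-3, 22) + I(-14, 11)*95 = 22² - 14*95 = 484 - 1330 = -846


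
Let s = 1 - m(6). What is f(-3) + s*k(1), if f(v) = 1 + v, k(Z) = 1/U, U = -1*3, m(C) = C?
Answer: -⅓ ≈ -0.33333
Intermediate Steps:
U = -3
k(Z) = -⅓ (k(Z) = 1/(-3) = -⅓)
s = -5 (s = 1 - 1*6 = 1 - 6 = -5)
f(-3) + s*k(1) = (1 - 3) - 5*(-⅓) = -2 + 5/3 = -⅓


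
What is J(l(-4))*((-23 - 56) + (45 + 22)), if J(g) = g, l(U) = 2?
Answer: -24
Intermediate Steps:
J(l(-4))*((-23 - 56) + (45 + 22)) = 2*((-23 - 56) + (45 + 22)) = 2*(-79 + 67) = 2*(-12) = -24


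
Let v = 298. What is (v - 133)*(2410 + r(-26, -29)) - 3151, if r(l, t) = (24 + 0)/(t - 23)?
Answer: 5127497/13 ≈ 3.9442e+5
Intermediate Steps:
r(l, t) = 24/(-23 + t)
(v - 133)*(2410 + r(-26, -29)) - 3151 = (298 - 133)*(2410 + 24/(-23 - 29)) - 3151 = 165*(2410 + 24/(-52)) - 3151 = 165*(2410 + 24*(-1/52)) - 3151 = 165*(2410 - 6/13) - 3151 = 165*(31324/13) - 3151 = 5168460/13 - 3151 = 5127497/13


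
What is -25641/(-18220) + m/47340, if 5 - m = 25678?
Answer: 9326036/10781685 ≈ 0.86499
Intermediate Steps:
m = -25673 (m = 5 - 1*25678 = 5 - 25678 = -25673)
-25641/(-18220) + m/47340 = -25641/(-18220) - 25673/47340 = -25641*(-1/18220) - 25673*1/47340 = 25641/18220 - 25673/47340 = 9326036/10781685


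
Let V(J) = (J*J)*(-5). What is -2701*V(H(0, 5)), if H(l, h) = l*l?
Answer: 0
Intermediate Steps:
H(l, h) = l²
V(J) = -5*J² (V(J) = J²*(-5) = -5*J²)
-2701*V(H(0, 5)) = -(-13505)*(0²)² = -(-13505)*0² = -(-13505)*0 = -2701*0 = 0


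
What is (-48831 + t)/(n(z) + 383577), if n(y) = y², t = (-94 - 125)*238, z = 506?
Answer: -100953/639613 ≈ -0.15783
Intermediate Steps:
t = -52122 (t = -219*238 = -52122)
(-48831 + t)/(n(z) + 383577) = (-48831 - 52122)/(506² + 383577) = -100953/(256036 + 383577) = -100953/639613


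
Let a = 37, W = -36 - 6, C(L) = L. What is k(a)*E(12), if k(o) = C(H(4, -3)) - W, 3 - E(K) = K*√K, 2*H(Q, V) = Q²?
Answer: 150 - 1200*√3 ≈ -1928.5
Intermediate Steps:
H(Q, V) = Q²/2
W = -42
E(K) = 3 - K^(3/2) (E(K) = 3 - K*√K = 3 - K^(3/2))
k(o) = 50 (k(o) = (½)*4² - 1*(-42) = (½)*16 + 42 = 8 + 42 = 50)
k(a)*E(12) = 50*(3 - 12^(3/2)) = 50*(3 - 24*√3) = 150 - 1200*√3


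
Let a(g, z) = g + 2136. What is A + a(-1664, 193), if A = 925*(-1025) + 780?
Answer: -946873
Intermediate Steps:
a(g, z) = 2136 + g
A = -947345 (A = -948125 + 780 = -947345)
A + a(-1664, 193) = -947345 + (2136 - 1664) = -947345 + 472 = -946873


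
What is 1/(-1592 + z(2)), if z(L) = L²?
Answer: -1/1588 ≈ -0.00062972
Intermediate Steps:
1/(-1592 + z(2)) = 1/(-1592 + 2²) = 1/(-1592 + 4) = 1/(-1588) = -1/1588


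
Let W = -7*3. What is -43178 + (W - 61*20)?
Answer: -44419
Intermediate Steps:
W = -21
-43178 + (W - 61*20) = -43178 + (-21 - 61*20) = -43178 + (-21 - 1220) = -43178 - 1241 = -44419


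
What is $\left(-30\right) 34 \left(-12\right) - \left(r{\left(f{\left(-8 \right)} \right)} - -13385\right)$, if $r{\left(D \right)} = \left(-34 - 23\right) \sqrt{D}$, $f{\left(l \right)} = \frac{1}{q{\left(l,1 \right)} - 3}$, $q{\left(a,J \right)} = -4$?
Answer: $-1145 + \frac{57 i \sqrt{7}}{7} \approx -1145.0 + 21.544 i$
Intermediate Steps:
$f{\left(l \right)} = - \frac{1}{7}$ ($f{\left(l \right)} = \frac{1}{-4 - 3} = \frac{1}{-7} = - \frac{1}{7}$)
$r{\left(D \right)} = - 57 \sqrt{D}$ ($r{\left(D \right)} = \left(-34 - 23\right) \sqrt{D} = - 57 \sqrt{D}$)
$\left(-30\right) 34 \left(-12\right) - \left(r{\left(f{\left(-8 \right)} \right)} - -13385\right) = \left(-30\right) 34 \left(-12\right) - \left(- 57 \sqrt{- \frac{1}{7}} - -13385\right) = \left(-1020\right) \left(-12\right) - \left(- 57 \frac{i \sqrt{7}}{7} + 13385\right) = 12240 - \left(- \frac{57 i \sqrt{7}}{7} + 13385\right) = 12240 - \left(13385 - \frac{57 i \sqrt{7}}{7}\right) = -1145 + \frac{57 i \sqrt{7}}{7}$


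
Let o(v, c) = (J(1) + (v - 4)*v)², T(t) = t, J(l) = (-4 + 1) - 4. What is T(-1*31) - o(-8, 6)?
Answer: -7952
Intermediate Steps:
J(l) = -7 (J(l) = -3 - 4 = -7)
o(v, c) = (-7 + v*(-4 + v))² (o(v, c) = (-7 + (v - 4)*v)² = (-7 + (-4 + v)*v)² = (-7 + v*(-4 + v))²)
T(-1*31) - o(-8, 6) = -1*31 - (7 - 1*(-8)² + 4*(-8))² = -31 - (7 - 1*64 - 32)² = -31 - (7 - 64 - 32)² = -31 - 1*(-89)² = -31 - 1*7921 = -31 - 7921 = -7952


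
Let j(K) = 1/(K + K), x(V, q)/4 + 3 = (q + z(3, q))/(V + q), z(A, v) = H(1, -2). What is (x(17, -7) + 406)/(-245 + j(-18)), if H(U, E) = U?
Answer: -70488/44105 ≈ -1.5982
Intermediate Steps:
z(A, v) = 1
x(V, q) = -12 + 4*(1 + q)/(V + q) (x(V, q) = -12 + 4*((q + 1)/(V + q)) = -12 + 4*((1 + q)/(V + q)) = -12 + 4*(1 + q)/(V + q))
j(K) = 1/(2*K)
(x(17, -7) + 406)/(-245 + j(-18)) = (4*(1 - 3*17 - 2*(-7))/(17 - 7) + 406)/(-245 + (½)/(-18)) = (4*(1 - 51 + 14)/10 + 406)/(-245 + (½)*(-1/18)) = (4*(⅒)*(-36) + 406)/(-245 - 1/36) = (-72/5 + 406)/(-8821/36) = (1958/5)*(-36/8821) = -70488/44105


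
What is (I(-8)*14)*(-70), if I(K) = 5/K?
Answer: 1225/2 ≈ 612.50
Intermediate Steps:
(I(-8)*14)*(-70) = ((5/(-8))*14)*(-70) = ((5*(-⅛))*14)*(-70) = -5/8*14*(-70) = -35/4*(-70) = 1225/2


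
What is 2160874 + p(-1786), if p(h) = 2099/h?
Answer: 3859318865/1786 ≈ 2.1609e+6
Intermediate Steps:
2160874 + p(-1786) = 2160874 + 2099/(-1786) = 2160874 + 2099*(-1/1786) = 2160874 - 2099/1786 = 3859318865/1786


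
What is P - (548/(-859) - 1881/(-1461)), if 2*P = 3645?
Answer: 1524280351/836666 ≈ 1821.8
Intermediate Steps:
P = 3645/2 (P = (1/2)*3645 = 3645/2 ≈ 1822.5)
P - (548/(-859) - 1881/(-1461)) = 3645/2 - (548/(-859) - 1881/(-1461)) = 3645/2 - (548*(-1/859) - 1881*(-1/1461)) = 3645/2 - (-548/859 + 627/487) = 3645/2 - 1*271717/418333 = 3645/2 - 271717/418333 = 1524280351/836666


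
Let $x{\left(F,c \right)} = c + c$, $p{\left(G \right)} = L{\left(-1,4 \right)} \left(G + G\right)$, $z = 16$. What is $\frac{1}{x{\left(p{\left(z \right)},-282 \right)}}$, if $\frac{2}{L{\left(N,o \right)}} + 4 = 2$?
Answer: $- \frac{1}{564} \approx -0.0017731$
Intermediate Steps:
$L{\left(N,o \right)} = -1$ ($L{\left(N,o \right)} = \frac{2}{-4 + 2} = \frac{2}{-2} = 2 \left(- \frac{1}{2}\right) = -1$)
$p{\left(G \right)} = - 2 G$ ($p{\left(G \right)} = - (G + G) = - 2 G$)
$x{\left(F,c \right)} = 2 c$
$\frac{1}{x{\left(p{\left(z \right)},-282 \right)}} = \frac{1}{2 \left(-282\right)} = \frac{1}{-564} = - \frac{1}{564}$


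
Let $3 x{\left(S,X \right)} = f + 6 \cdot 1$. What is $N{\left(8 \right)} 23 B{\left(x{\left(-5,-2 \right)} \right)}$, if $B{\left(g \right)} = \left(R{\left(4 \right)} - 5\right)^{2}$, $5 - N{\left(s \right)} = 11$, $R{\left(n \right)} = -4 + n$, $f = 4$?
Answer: $-3450$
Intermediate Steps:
$x{\left(S,X \right)} = \frac{10}{3}$ ($x{\left(S,X \right)} = \frac{4 + 6 \cdot 1}{3} = \frac{4 + 6}{3} = \frac{1}{3} \cdot 10 = \frac{10}{3}$)
$N{\left(s \right)} = -6$ ($N{\left(s \right)} = 5 - 11 = -6$)
$B{\left(g \right)} = 25$ ($B{\left(g \right)} = \left(\left(-4 + 4\right) - 5\right)^{2} = \left(0 - 5\right)^{2} = \left(-5\right)^{2} = 25$)
$N{\left(8 \right)} 23 B{\left(x{\left(-5,-2 \right)} \right)} = \left(-6\right) 23 \cdot 25 = \left(-138\right) 25 = -3450$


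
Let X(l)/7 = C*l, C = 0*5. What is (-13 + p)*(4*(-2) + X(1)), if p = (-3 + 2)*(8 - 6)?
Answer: 120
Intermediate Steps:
C = 0
p = -2 (p = -1*2 = -2)
X(l) = 0 (X(l) = 7*(0*l) = 7*0 = 0)
(-13 + p)*(4*(-2) + X(1)) = (-13 - 2)*(4*(-2) + 0) = -15*(-8 + 0) = -15*(-8) = 120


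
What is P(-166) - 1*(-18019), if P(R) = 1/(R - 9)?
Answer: 3153324/175 ≈ 18019.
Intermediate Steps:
P(R) = 1/(-9 + R)
P(-166) - 1*(-18019) = 1/(-9 - 166) - 1*(-18019) = 1/(-175) + 18019 = -1/175 + 18019 = 3153324/175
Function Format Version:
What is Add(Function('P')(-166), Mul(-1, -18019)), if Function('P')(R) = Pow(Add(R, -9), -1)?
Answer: Rational(3153324, 175) ≈ 18019.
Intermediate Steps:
Function('P')(R) = Pow(Add(-9, R), -1)
Add(Function('P')(-166), Mul(-1, -18019)) = Add(Pow(Add(-9, -166), -1), Mul(-1, -18019)) = Add(Pow(-175, -1), 18019) = Add(Rational(-1, 175), 18019) = Rational(3153324, 175)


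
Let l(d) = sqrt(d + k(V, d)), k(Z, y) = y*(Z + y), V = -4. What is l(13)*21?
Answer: 21*sqrt(130) ≈ 239.44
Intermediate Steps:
l(d) = sqrt(d + d*(-4 + d))
l(13)*21 = sqrt(13*(-3 + 13))*21 = sqrt(13*10)*21 = sqrt(130)*21 = 21*sqrt(130)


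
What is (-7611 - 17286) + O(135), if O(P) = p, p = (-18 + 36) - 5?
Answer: -24884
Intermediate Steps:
p = 13 (p = 18 - 5 = 13)
O(P) = 13
(-7611 - 17286) + O(135) = (-7611 - 17286) + 13 = -24897 + 13 = -24884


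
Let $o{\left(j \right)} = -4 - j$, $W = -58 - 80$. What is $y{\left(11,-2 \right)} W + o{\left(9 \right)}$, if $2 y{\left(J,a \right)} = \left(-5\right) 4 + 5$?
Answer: $1022$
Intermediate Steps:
$W = -138$ ($W = -58 - 80 = -138$)
$y{\left(J,a \right)} = - \frac{15}{2}$ ($y{\left(J,a \right)} = \frac{\left(-5\right) 4 + 5}{2} = \frac{-20 + 5}{2} = \frac{1}{2} \left(-15\right) = - \frac{15}{2}$)
$y{\left(11,-2 \right)} W + o{\left(9 \right)} = \left(- \frac{15}{2}\right) \left(-138\right) - 13 = 1035 - 13 = 1022$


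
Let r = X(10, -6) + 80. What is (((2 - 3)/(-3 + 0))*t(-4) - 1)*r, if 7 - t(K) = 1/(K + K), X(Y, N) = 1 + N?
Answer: 825/8 ≈ 103.13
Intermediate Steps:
r = 75 (r = (1 - 6) + 80 = -5 + 80 = 75)
t(K) = 7 - 1/(2*K) (t(K) = 7 - 1/(K + K) = 7 - 1/(2*K))
(((2 - 3)/(-3 + 0))*t(-4) - 1)*r = (((2 - 3)/(-3 + 0))*(7 - ½/(-4)) - 1)*75 = ((-1/(-3))*(7 - ½*(-¼)) - 1)*75 = ((-1*(-⅓))*(7 + ⅛) - 1)*75 = ((⅓)*(57/8) - 1)*75 = (19/8 - 1)*75 = (11/8)*75 = 825/8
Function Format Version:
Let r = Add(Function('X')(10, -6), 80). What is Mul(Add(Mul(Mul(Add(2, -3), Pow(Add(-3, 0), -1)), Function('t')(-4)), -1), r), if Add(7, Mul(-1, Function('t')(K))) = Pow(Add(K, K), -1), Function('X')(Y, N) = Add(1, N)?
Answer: Rational(825, 8) ≈ 103.13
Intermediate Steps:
r = 75 (r = Add(Add(1, -6), 80) = Add(-5, 80) = 75)
Function('t')(K) = Add(7, Mul(Rational(-1, 2), Pow(K, -1))) (Function('t')(K) = Add(7, Mul(-1, Pow(Add(K, K), -1))) = Add(7, Mul(-1, Pow(Mul(2, K), -1))) = Add(7, Mul(-1, Mul(Rational(1, 2), Pow(K, -1)))) = Add(7, Mul(Rational(-1, 2), Pow(K, -1))))
Mul(Add(Mul(Mul(Add(2, -3), Pow(Add(-3, 0), -1)), Function('t')(-4)), -1), r) = Mul(Add(Mul(Mul(Add(2, -3), Pow(Add(-3, 0), -1)), Add(7, Mul(Rational(-1, 2), Pow(-4, -1)))), -1), 75) = Mul(Add(Mul(Mul(-1, Pow(-3, -1)), Add(7, Mul(Rational(-1, 2), Rational(-1, 4)))), -1), 75) = Mul(Add(Mul(Mul(-1, Rational(-1, 3)), Add(7, Rational(1, 8))), -1), 75) = Mul(Add(Mul(Rational(1, 3), Rational(57, 8)), -1), 75) = Mul(Add(Rational(19, 8), -1), 75) = Mul(Rational(11, 8), 75) = Rational(825, 8)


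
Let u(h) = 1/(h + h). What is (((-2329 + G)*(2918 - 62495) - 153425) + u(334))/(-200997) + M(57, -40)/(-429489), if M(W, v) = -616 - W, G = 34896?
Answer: 61855282394915843/6407307595116 ≈ 9653.9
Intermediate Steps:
u(h) = 1/(2*h)
(((-2329 + G)*(2918 - 62495) - 153425) + u(334))/(-200997) + M(57, -40)/(-429489) = (((-2329 + 34896)*(2918 - 62495) - 153425) + (½)/334)/(-200997) + (-616 - 1*57)/(-429489) = ((32567*(-59577) - 153425) + (½)*(1/334))*(-1/200997) + (-616 - 57)*(-1/429489) = ((-1940244159 - 153425) + 1/668)*(-1/200997) - 673*(-1/429489) = (-1940397584 + 1/668)*(-1/200997) + 673/429489 = -1296185586111/668*(-1/200997) + 673/429489 = 144020620679/14918444 + 673/429489 = 61855282394915843/6407307595116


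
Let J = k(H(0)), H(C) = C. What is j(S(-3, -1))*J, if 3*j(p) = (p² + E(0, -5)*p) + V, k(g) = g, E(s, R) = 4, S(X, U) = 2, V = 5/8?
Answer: 0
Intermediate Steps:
V = 5/8 (V = 5*(⅛) = 5/8 ≈ 0.62500)
j(p) = 5/24 + p²/3 + 4*p/3 (j(p) = ((p² + 4*p) + 5/8)/3 = (5/8 + p² + 4*p)/3 = 5/24 + p²/3 + 4*p/3)
J = 0
j(S(-3, -1))*J = (5/24 + (⅓)*2² + (4/3)*2)*0 = (5/24 + (⅓)*4 + 8/3)*0 = (5/24 + 4/3 + 8/3)*0 = (101/24)*0 = 0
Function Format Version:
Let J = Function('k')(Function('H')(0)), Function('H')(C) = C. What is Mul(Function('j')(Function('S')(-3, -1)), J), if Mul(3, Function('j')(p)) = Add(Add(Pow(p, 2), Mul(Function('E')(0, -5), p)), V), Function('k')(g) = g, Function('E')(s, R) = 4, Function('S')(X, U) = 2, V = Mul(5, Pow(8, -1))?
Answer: 0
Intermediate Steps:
V = Rational(5, 8) (V = Mul(5, Rational(1, 8)) = Rational(5, 8) ≈ 0.62500)
Function('j')(p) = Add(Rational(5, 24), Mul(Rational(1, 3), Pow(p, 2)), Mul(Rational(4, 3), p)) (Function('j')(p) = Mul(Rational(1, 3), Add(Add(Pow(p, 2), Mul(4, p)), Rational(5, 8))) = Mul(Rational(1, 3), Add(Rational(5, 8), Pow(p, 2), Mul(4, p))) = Add(Rational(5, 24), Mul(Rational(1, 3), Pow(p, 2)), Mul(Rational(4, 3), p)))
J = 0
Mul(Function('j')(Function('S')(-3, -1)), J) = Mul(Add(Rational(5, 24), Mul(Rational(1, 3), Pow(2, 2)), Mul(Rational(4, 3), 2)), 0) = Mul(Add(Rational(5, 24), Mul(Rational(1, 3), 4), Rational(8, 3)), 0) = Mul(Add(Rational(5, 24), Rational(4, 3), Rational(8, 3)), 0) = Mul(Rational(101, 24), 0) = 0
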